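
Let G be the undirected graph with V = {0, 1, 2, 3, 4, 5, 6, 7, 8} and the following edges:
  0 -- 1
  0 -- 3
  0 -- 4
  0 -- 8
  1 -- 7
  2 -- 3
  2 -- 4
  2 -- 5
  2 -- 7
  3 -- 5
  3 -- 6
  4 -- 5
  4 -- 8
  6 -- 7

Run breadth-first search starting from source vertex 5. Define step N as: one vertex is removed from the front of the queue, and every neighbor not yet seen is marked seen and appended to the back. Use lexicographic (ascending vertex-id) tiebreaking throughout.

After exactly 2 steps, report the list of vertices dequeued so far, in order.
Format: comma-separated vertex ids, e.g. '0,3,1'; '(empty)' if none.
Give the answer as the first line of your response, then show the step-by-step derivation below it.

5,2

step 1: dequeue 5; queue=[2,3,4]; order=5
step 2: dequeue 2; queue=[3,4,7]; order=5,2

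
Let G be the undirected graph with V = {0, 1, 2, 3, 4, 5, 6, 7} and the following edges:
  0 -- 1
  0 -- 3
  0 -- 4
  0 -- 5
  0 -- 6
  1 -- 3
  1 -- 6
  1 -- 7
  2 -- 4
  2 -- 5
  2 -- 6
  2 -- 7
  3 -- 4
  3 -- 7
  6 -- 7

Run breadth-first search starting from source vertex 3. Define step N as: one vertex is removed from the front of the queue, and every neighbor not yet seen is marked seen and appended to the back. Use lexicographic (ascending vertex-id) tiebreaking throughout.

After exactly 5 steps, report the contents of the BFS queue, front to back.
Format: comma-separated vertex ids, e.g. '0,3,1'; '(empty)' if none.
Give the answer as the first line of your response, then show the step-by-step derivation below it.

5,6,2

step 1: dequeue 3; queue=[0,1,4,7]; order=3
step 2: dequeue 0; queue=[1,4,7,5,6]; order=3,0
step 3: dequeue 1; queue=[4,7,5,6]; order=3,0,1
step 4: dequeue 4; queue=[7,5,6,2]; order=3,0,1,4
step 5: dequeue 7; queue=[5,6,2]; order=3,0,1,4,7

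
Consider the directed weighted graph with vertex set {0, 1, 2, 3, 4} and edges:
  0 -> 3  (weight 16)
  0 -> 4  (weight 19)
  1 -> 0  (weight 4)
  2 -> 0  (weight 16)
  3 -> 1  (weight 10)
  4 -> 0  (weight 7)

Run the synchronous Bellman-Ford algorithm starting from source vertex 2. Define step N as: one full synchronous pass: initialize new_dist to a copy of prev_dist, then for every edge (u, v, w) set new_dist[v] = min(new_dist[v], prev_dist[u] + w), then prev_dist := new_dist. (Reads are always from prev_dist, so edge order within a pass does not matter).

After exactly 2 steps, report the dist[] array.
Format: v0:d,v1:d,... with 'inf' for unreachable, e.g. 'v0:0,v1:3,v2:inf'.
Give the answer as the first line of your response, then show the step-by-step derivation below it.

v0:16,v1:inf,v2:0,v3:32,v4:35

step 1: dist = v0:16,v1:inf,v2:0,v3:inf,v4:inf
step 2: dist = v0:16,v1:inf,v2:0,v3:32,v4:35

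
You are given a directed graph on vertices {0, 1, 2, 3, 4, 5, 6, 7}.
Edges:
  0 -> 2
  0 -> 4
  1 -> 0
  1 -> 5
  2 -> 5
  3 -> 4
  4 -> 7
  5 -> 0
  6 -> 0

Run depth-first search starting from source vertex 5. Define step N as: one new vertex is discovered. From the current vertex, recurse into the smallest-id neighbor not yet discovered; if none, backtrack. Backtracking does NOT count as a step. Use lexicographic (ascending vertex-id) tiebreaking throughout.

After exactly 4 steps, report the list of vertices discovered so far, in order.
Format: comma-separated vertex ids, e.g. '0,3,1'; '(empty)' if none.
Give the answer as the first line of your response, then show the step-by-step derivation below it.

5,0,2,4

step 1: discover 5; path=5; order=5
step 2: discover 0; path=5>0; order=5,0
step 3: discover 2; path=5>0>2; order=5,0,2
step 4: discover 4; path=5>0>4; order=5,0,2,4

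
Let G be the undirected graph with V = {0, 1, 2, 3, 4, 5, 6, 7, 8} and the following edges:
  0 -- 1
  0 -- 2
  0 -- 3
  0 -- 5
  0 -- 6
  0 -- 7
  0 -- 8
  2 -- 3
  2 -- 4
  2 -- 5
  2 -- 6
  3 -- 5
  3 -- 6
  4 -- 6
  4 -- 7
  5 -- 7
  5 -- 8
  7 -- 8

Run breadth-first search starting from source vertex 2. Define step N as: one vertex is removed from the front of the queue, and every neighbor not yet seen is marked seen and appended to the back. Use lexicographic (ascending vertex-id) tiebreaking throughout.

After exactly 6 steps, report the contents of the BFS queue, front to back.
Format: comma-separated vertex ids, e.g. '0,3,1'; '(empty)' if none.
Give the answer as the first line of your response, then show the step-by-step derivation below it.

1,7,8

step 1: dequeue 2; queue=[0,3,4,5,6]; order=2
step 2: dequeue 0; queue=[3,4,5,6,1,7,8]; order=2,0
step 3: dequeue 3; queue=[4,5,6,1,7,8]; order=2,0,3
step 4: dequeue 4; queue=[5,6,1,7,8]; order=2,0,3,4
step 5: dequeue 5; queue=[6,1,7,8]; order=2,0,3,4,5
step 6: dequeue 6; queue=[1,7,8]; order=2,0,3,4,5,6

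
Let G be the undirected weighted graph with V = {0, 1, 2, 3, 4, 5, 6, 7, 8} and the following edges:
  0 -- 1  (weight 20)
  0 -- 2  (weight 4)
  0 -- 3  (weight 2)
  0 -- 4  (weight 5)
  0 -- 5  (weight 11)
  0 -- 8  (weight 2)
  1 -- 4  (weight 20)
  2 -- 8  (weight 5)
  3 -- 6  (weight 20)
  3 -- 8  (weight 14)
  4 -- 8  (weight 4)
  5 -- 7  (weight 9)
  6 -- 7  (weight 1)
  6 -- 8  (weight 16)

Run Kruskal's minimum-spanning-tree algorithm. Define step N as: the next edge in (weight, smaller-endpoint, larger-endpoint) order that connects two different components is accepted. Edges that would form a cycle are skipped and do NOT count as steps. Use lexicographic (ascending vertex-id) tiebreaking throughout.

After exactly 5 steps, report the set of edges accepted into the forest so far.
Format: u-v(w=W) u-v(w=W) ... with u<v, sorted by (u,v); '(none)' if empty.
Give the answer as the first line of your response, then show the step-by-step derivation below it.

0-2(w=4) 0-3(w=2) 0-8(w=2) 4-8(w=4) 6-7(w=1)

step 1: add edge 6-7 (w=1); MST = {6-7(w=1)}
step 2: add edge 0-3 (w=2); MST = {0-3(w=2) 6-7(w=1)}
step 3: add edge 0-8 (w=2); MST = {0-3(w=2) 0-8(w=2) 6-7(w=1)}
step 4: add edge 0-2 (w=4); MST = {0-2(w=4) 0-3(w=2) 0-8(w=2) 6-7(w=1)}
step 5: add edge 4-8 (w=4); MST = {0-2(w=4) 0-3(w=2) 0-8(w=2) 4-8(w=4) 6-7(w=1)}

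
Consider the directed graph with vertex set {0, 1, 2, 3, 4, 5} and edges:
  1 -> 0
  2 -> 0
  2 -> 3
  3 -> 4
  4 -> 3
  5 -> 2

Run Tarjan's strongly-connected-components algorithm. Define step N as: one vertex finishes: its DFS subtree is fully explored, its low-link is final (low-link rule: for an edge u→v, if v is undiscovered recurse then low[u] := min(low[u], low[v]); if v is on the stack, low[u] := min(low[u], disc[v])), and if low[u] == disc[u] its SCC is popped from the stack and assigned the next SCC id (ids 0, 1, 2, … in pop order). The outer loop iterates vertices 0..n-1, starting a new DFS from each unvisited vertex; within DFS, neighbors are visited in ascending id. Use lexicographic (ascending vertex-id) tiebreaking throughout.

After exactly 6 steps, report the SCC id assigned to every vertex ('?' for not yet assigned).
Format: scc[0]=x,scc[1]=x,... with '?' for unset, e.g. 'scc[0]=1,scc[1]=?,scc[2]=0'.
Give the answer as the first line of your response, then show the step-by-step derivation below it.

scc[0]=0,scc[1]=1,scc[2]=3,scc[3]=2,scc[4]=2,scc[5]=4

step 1: low=(low[0]=0,low[1]=?,low[2]=?,low[3]=?,low[4]=?,low[5]=?); scc=(scc[0]=0,scc[1]=?,scc[2]=?,scc[3]=?,scc[4]=?,scc[5]=?)
step 2: low=(low[0]=0,low[1]=1,low[2]=?,low[3]=?,low[4]=?,low[5]=?); scc=(scc[0]=0,scc[1]=1,scc[2]=?,scc[3]=?,scc[4]=?,scc[5]=?)
step 3: low=(low[0]=0,low[1]=1,low[2]=2,low[3]=3,low[4]=3,low[5]=?); scc=(scc[0]=0,scc[1]=1,scc[2]=?,scc[3]=?,scc[4]=?,scc[5]=?)
step 4: low=(low[0]=0,low[1]=1,low[2]=2,low[3]=3,low[4]=3,low[5]=?); scc=(scc[0]=0,scc[1]=1,scc[2]=?,scc[3]=2,scc[4]=2,scc[5]=?)
step 5: low=(low[0]=0,low[1]=1,low[2]=2,low[3]=3,low[4]=3,low[5]=?); scc=(scc[0]=0,scc[1]=1,scc[2]=3,scc[3]=2,scc[4]=2,scc[5]=?)
step 6: low=(low[0]=0,low[1]=1,low[2]=2,low[3]=3,low[4]=3,low[5]=5); scc=(scc[0]=0,scc[1]=1,scc[2]=3,scc[3]=2,scc[4]=2,scc[5]=4)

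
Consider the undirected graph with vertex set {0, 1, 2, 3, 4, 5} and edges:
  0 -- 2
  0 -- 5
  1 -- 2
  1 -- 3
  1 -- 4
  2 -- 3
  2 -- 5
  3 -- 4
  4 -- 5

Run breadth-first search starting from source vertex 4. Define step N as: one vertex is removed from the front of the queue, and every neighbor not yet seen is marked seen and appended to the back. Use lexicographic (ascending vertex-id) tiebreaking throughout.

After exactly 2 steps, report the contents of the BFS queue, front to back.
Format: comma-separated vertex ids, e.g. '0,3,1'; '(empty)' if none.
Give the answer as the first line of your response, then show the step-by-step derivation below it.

3,5,2

step 1: dequeue 4; queue=[1,3,5]; order=4
step 2: dequeue 1; queue=[3,5,2]; order=4,1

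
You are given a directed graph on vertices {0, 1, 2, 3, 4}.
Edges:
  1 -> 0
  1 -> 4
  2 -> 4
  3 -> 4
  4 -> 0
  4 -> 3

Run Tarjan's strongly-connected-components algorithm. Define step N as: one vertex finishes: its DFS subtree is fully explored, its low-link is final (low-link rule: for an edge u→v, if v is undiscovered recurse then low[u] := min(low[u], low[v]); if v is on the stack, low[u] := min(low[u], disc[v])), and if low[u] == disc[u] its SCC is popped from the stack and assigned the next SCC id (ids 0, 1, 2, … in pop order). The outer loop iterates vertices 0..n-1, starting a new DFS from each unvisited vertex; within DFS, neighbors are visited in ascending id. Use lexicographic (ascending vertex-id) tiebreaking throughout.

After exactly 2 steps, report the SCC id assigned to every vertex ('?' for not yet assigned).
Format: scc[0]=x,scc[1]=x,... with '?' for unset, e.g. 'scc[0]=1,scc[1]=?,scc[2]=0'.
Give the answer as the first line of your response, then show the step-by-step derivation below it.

scc[0]=0,scc[1]=?,scc[2]=?,scc[3]=?,scc[4]=?

step 1: low=(low[0]=0,low[1]=?,low[2]=?,low[3]=?,low[4]=?); scc=(scc[0]=0,scc[1]=?,scc[2]=?,scc[3]=?,scc[4]=?)
step 2: low=(low[0]=0,low[1]=1,low[2]=?,low[3]=2,low[4]=2); scc=(scc[0]=0,scc[1]=?,scc[2]=?,scc[3]=?,scc[4]=?)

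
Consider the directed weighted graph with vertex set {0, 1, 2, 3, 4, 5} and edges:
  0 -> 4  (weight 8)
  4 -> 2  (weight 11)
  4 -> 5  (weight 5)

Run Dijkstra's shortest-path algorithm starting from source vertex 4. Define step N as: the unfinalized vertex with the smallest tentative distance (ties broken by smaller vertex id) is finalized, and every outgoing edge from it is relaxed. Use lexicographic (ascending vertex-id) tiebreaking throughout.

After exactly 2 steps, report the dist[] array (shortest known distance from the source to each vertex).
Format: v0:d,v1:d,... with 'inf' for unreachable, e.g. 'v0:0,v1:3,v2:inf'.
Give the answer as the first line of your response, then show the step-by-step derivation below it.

v0:inf,v1:inf,v2:11,v3:inf,v4:0,v5:5

step 1: dist = v0:inf,v1:inf,v2:11,v3:inf,v4:0,v5:5
step 2: dist = v0:inf,v1:inf,v2:11,v3:inf,v4:0,v5:5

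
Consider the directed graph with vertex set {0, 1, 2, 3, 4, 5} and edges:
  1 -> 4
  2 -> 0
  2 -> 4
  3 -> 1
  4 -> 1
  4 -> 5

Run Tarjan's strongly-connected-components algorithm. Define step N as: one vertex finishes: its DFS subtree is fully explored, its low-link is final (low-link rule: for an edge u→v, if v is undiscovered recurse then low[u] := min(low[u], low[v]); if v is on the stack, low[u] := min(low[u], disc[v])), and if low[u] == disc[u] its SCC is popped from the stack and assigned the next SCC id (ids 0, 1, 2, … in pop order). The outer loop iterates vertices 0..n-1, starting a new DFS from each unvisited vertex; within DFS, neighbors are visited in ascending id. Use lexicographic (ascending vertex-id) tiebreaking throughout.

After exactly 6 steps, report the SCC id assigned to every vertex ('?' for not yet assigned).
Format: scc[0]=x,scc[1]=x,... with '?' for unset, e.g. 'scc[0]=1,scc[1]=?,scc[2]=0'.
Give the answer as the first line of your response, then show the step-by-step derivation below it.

scc[0]=0,scc[1]=2,scc[2]=3,scc[3]=4,scc[4]=2,scc[5]=1

step 1: low=(low[0]=0,low[1]=?,low[2]=?,low[3]=?,low[4]=?,low[5]=?); scc=(scc[0]=0,scc[1]=?,scc[2]=?,scc[3]=?,scc[4]=?,scc[5]=?)
step 2: low=(low[0]=0,low[1]=1,low[2]=?,low[3]=?,low[4]=1,low[5]=3); scc=(scc[0]=0,scc[1]=?,scc[2]=?,scc[3]=?,scc[4]=?,scc[5]=1)
step 3: low=(low[0]=0,low[1]=1,low[2]=?,low[3]=?,low[4]=1,low[5]=3); scc=(scc[0]=0,scc[1]=?,scc[2]=?,scc[3]=?,scc[4]=?,scc[5]=1)
step 4: low=(low[0]=0,low[1]=1,low[2]=?,low[3]=?,low[4]=1,low[5]=3); scc=(scc[0]=0,scc[1]=2,scc[2]=?,scc[3]=?,scc[4]=2,scc[5]=1)
step 5: low=(low[0]=0,low[1]=1,low[2]=4,low[3]=?,low[4]=1,low[5]=3); scc=(scc[0]=0,scc[1]=2,scc[2]=3,scc[3]=?,scc[4]=2,scc[5]=1)
step 6: low=(low[0]=0,low[1]=1,low[2]=4,low[3]=5,low[4]=1,low[5]=3); scc=(scc[0]=0,scc[1]=2,scc[2]=3,scc[3]=4,scc[4]=2,scc[5]=1)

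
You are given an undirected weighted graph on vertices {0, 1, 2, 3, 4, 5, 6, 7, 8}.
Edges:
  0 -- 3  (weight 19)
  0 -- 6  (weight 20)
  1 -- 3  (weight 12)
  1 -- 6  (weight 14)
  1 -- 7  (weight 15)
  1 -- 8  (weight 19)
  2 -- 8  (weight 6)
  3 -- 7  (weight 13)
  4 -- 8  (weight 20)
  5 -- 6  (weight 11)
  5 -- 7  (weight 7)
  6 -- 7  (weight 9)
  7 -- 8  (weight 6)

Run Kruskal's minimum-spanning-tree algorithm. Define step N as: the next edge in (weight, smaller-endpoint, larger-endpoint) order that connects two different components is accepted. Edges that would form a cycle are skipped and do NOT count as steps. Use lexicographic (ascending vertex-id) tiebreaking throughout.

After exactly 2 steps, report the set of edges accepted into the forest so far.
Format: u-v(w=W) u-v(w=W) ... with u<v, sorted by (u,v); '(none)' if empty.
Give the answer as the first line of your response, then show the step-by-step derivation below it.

2-8(w=6) 7-8(w=6)

step 1: add edge 2-8 (w=6); MST = {2-8(w=6)}
step 2: add edge 7-8 (w=6); MST = {2-8(w=6) 7-8(w=6)}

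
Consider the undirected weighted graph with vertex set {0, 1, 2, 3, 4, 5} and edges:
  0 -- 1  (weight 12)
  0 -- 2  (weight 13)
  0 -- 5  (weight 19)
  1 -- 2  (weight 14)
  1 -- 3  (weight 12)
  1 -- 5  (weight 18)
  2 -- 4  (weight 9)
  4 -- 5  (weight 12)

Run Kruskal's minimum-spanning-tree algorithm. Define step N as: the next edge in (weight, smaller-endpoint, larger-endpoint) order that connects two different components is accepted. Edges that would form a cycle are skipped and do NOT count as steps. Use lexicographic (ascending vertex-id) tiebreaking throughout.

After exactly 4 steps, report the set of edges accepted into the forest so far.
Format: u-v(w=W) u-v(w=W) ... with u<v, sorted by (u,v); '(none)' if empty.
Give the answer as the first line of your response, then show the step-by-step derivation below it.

0-1(w=12) 1-3(w=12) 2-4(w=9) 4-5(w=12)

step 1: add edge 2-4 (w=9); MST = {2-4(w=9)}
step 2: add edge 0-1 (w=12); MST = {0-1(w=12) 2-4(w=9)}
step 3: add edge 1-3 (w=12); MST = {0-1(w=12) 1-3(w=12) 2-4(w=9)}
step 4: add edge 4-5 (w=12); MST = {0-1(w=12) 1-3(w=12) 2-4(w=9) 4-5(w=12)}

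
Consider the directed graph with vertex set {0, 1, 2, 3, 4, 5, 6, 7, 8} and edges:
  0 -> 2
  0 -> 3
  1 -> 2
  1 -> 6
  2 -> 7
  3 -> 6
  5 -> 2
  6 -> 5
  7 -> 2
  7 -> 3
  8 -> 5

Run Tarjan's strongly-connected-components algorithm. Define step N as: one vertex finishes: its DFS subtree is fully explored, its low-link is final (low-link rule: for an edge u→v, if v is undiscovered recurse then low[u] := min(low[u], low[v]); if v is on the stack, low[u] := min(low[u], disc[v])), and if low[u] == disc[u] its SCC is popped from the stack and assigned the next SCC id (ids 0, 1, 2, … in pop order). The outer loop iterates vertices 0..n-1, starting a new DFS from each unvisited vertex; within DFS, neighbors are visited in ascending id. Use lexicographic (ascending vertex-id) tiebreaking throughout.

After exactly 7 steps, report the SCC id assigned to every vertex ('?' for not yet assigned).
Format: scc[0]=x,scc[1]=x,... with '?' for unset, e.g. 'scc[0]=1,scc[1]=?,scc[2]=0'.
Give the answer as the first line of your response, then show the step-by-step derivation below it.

scc[0]=1,scc[1]=2,scc[2]=0,scc[3]=0,scc[4]=?,scc[5]=0,scc[6]=0,scc[7]=0,scc[8]=?

step 1: low=(low[0]=0,low[1]=?,low[2]=1,low[3]=3,low[4]=?,low[5]=1,low[6]=4,low[7]=1,low[8]=?); scc=(scc[0]=?,scc[1]=?,scc[2]=?,scc[3]=?,scc[4]=?,scc[5]=?,scc[6]=?,scc[7]=?,scc[8]=?)
step 2: low=(low[0]=0,low[1]=?,low[2]=1,low[3]=3,low[4]=?,low[5]=1,low[6]=1,low[7]=1,low[8]=?); scc=(scc[0]=?,scc[1]=?,scc[2]=?,scc[3]=?,scc[4]=?,scc[5]=?,scc[6]=?,scc[7]=?,scc[8]=?)
step 3: low=(low[0]=0,low[1]=?,low[2]=1,low[3]=1,low[4]=?,low[5]=1,low[6]=1,low[7]=1,low[8]=?); scc=(scc[0]=?,scc[1]=?,scc[2]=?,scc[3]=?,scc[4]=?,scc[5]=?,scc[6]=?,scc[7]=?,scc[8]=?)
step 4: low=(low[0]=0,low[1]=?,low[2]=1,low[3]=1,low[4]=?,low[5]=1,low[6]=1,low[7]=1,low[8]=?); scc=(scc[0]=?,scc[1]=?,scc[2]=?,scc[3]=?,scc[4]=?,scc[5]=?,scc[6]=?,scc[7]=?,scc[8]=?)
step 5: low=(low[0]=0,low[1]=?,low[2]=1,low[3]=1,low[4]=?,low[5]=1,low[6]=1,low[7]=1,low[8]=?); scc=(scc[0]=?,scc[1]=?,scc[2]=0,scc[3]=0,scc[4]=?,scc[5]=0,scc[6]=0,scc[7]=0,scc[8]=?)
step 6: low=(low[0]=0,low[1]=?,low[2]=1,low[3]=1,low[4]=?,low[5]=1,low[6]=1,low[7]=1,low[8]=?); scc=(scc[0]=1,scc[1]=?,scc[2]=0,scc[3]=0,scc[4]=?,scc[5]=0,scc[6]=0,scc[7]=0,scc[8]=?)
step 7: low=(low[0]=0,low[1]=6,low[2]=1,low[3]=1,low[4]=?,low[5]=1,low[6]=1,low[7]=1,low[8]=?); scc=(scc[0]=1,scc[1]=2,scc[2]=0,scc[3]=0,scc[4]=?,scc[5]=0,scc[6]=0,scc[7]=0,scc[8]=?)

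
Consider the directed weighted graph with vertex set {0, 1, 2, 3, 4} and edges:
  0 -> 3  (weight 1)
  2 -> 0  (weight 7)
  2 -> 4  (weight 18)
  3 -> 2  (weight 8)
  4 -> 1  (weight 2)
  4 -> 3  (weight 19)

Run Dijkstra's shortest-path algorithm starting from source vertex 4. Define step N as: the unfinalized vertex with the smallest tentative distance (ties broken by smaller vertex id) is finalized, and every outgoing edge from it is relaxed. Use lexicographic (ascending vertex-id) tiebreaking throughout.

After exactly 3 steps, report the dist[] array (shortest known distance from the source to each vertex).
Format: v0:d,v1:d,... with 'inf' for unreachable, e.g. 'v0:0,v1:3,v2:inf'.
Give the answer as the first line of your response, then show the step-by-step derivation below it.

v0:inf,v1:2,v2:27,v3:19,v4:0

step 1: dist = v0:inf,v1:2,v2:inf,v3:19,v4:0
step 2: dist = v0:inf,v1:2,v2:inf,v3:19,v4:0
step 3: dist = v0:inf,v1:2,v2:27,v3:19,v4:0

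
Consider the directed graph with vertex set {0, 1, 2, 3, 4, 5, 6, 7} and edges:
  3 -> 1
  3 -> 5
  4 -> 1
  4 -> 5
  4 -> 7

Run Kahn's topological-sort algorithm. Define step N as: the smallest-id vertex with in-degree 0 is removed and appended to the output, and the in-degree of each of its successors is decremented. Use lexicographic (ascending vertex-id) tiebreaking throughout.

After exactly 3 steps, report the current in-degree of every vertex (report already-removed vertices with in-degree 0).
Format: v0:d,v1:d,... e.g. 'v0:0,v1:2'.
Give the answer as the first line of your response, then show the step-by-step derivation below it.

v0:0,v1:1,v2:0,v3:0,v4:0,v5:1,v6:0,v7:1

step 1: output 0; order=[0]; indeg=(0,2,0,0,0,2,0,1)
step 2: output 2; order=[0,2]; indeg=(0,2,0,0,0,2,0,1)
step 3: output 3; order=[0,2,3]; indeg=(0,1,0,0,0,1,0,1)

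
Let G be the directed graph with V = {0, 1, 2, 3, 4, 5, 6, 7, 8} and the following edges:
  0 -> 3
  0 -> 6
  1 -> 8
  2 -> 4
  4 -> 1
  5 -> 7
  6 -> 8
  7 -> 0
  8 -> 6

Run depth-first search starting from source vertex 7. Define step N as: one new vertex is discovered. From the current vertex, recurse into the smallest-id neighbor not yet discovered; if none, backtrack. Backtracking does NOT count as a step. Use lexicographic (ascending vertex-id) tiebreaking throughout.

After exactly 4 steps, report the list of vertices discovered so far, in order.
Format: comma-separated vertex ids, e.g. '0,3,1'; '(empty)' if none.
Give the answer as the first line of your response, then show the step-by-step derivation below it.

7,0,3,6

step 1: discover 7; path=7; order=7
step 2: discover 0; path=7>0; order=7,0
step 3: discover 3; path=7>0>3; order=7,0,3
step 4: discover 6; path=7>0>6; order=7,0,3,6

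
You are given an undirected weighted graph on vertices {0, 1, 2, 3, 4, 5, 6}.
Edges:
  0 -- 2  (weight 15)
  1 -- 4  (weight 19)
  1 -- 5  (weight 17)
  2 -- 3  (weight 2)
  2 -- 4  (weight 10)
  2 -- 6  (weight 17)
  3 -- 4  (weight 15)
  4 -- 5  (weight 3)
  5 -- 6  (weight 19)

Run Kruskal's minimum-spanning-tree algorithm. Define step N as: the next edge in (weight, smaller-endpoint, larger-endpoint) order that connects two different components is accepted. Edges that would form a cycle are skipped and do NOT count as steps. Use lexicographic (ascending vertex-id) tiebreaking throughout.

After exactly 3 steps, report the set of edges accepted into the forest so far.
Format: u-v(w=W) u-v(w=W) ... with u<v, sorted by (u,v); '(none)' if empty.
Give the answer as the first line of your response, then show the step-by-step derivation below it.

2-3(w=2) 2-4(w=10) 4-5(w=3)

step 1: add edge 2-3 (w=2); MST = {2-3(w=2)}
step 2: add edge 4-5 (w=3); MST = {2-3(w=2) 4-5(w=3)}
step 3: add edge 2-4 (w=10); MST = {2-3(w=2) 2-4(w=10) 4-5(w=3)}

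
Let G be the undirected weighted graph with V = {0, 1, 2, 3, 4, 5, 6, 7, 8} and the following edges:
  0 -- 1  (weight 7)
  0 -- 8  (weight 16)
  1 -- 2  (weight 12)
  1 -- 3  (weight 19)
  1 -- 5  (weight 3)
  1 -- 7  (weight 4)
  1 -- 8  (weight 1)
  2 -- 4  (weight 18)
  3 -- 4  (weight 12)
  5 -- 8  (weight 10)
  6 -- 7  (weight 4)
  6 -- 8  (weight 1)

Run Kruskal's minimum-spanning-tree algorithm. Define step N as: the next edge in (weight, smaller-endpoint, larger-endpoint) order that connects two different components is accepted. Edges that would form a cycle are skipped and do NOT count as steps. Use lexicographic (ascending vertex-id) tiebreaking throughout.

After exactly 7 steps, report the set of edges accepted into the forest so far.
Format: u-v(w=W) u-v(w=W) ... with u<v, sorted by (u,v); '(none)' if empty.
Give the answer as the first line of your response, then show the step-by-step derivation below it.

0-1(w=7) 1-2(w=12) 1-5(w=3) 1-7(w=4) 1-8(w=1) 3-4(w=12) 6-8(w=1)

step 1: add edge 1-8 (w=1); MST = {1-8(w=1)}
step 2: add edge 6-8 (w=1); MST = {1-8(w=1) 6-8(w=1)}
step 3: add edge 1-5 (w=3); MST = {1-5(w=3) 1-8(w=1) 6-8(w=1)}
step 4: add edge 1-7 (w=4); MST = {1-5(w=3) 1-7(w=4) 1-8(w=1) 6-8(w=1)}
step 5: add edge 0-1 (w=7); MST = {0-1(w=7) 1-5(w=3) 1-7(w=4) 1-8(w=1) 6-8(w=1)}
step 6: add edge 1-2 (w=12); MST = {0-1(w=7) 1-2(w=12) 1-5(w=3) 1-7(w=4) 1-8(w=1) 6-8(w=1)}
step 7: add edge 3-4 (w=12); MST = {0-1(w=7) 1-2(w=12) 1-5(w=3) 1-7(w=4) 1-8(w=1) 3-4(w=12) 6-8(w=1)}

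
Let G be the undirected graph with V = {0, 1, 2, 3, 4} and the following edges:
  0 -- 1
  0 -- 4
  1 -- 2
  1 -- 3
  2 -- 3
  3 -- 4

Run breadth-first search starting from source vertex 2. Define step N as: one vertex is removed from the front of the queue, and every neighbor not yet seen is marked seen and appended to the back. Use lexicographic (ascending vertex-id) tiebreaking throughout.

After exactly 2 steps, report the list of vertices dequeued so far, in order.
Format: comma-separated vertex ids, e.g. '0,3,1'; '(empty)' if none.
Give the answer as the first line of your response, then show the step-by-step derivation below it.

2,1

step 1: dequeue 2; queue=[1,3]; order=2
step 2: dequeue 1; queue=[3,0]; order=2,1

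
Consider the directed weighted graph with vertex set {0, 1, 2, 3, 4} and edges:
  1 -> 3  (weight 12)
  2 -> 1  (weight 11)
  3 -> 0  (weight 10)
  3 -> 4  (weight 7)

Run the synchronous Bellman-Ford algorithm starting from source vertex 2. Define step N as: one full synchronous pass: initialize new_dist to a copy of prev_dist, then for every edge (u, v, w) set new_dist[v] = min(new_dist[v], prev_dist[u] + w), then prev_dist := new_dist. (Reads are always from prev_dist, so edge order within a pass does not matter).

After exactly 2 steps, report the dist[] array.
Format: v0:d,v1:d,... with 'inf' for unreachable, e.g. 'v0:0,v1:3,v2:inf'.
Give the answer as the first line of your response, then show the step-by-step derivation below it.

v0:inf,v1:11,v2:0,v3:23,v4:inf

step 1: dist = v0:inf,v1:11,v2:0,v3:inf,v4:inf
step 2: dist = v0:inf,v1:11,v2:0,v3:23,v4:inf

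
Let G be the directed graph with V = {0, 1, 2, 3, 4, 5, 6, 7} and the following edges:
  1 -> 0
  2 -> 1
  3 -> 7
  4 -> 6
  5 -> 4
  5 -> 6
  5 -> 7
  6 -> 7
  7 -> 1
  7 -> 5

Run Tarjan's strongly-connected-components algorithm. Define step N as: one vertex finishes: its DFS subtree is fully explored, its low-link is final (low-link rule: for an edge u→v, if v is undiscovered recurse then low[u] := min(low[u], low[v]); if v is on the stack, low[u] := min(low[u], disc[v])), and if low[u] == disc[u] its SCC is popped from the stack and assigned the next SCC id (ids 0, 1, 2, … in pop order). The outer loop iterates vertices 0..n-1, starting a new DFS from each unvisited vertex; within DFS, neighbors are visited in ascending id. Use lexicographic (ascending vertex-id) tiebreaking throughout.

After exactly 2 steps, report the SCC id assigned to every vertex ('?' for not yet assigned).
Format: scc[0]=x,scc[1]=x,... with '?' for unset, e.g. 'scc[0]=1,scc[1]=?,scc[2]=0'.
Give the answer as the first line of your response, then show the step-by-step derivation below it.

scc[0]=0,scc[1]=1,scc[2]=?,scc[3]=?,scc[4]=?,scc[5]=?,scc[6]=?,scc[7]=?

step 1: low=(low[0]=0,low[1]=?,low[2]=?,low[3]=?,low[4]=?,low[5]=?,low[6]=?,low[7]=?); scc=(scc[0]=0,scc[1]=?,scc[2]=?,scc[3]=?,scc[4]=?,scc[5]=?,scc[6]=?,scc[7]=?)
step 2: low=(low[0]=0,low[1]=1,low[2]=?,low[3]=?,low[4]=?,low[5]=?,low[6]=?,low[7]=?); scc=(scc[0]=0,scc[1]=1,scc[2]=?,scc[3]=?,scc[4]=?,scc[5]=?,scc[6]=?,scc[7]=?)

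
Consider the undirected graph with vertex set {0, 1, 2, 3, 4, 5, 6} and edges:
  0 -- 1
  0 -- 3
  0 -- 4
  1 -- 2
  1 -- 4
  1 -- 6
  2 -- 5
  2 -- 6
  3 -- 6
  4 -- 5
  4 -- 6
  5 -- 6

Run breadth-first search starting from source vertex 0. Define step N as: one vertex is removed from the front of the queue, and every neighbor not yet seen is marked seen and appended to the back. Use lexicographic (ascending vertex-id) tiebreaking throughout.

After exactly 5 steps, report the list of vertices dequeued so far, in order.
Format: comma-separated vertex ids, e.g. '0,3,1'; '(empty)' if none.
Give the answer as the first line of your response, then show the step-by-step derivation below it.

0,1,3,4,2

step 1: dequeue 0; queue=[1,3,4]; order=0
step 2: dequeue 1; queue=[3,4,2,6]; order=0,1
step 3: dequeue 3; queue=[4,2,6]; order=0,1,3
step 4: dequeue 4; queue=[2,6,5]; order=0,1,3,4
step 5: dequeue 2; queue=[6,5]; order=0,1,3,4,2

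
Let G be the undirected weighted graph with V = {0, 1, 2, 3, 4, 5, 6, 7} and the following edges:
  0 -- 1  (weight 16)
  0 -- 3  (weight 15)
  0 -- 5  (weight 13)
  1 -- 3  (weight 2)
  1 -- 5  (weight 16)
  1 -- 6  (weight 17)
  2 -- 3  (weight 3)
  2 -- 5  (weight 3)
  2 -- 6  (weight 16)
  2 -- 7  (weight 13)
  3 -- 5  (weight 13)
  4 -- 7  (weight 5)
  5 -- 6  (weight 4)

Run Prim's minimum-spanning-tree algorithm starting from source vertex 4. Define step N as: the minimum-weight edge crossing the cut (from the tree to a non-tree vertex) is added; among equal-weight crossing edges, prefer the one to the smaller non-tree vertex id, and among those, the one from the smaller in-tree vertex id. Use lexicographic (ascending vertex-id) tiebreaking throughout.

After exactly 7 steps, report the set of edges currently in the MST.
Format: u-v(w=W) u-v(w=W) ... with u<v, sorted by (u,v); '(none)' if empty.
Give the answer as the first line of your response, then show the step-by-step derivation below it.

0-5(w=13) 1-3(w=2) 2-3(w=3) 2-5(w=3) 2-7(w=13) 4-7(w=5) 5-6(w=4)

step 1: add edge 4-7 (w=5); MST = {4-7(w=5)}
step 2: add edge 2-7 (w=13); MST = {2-7(w=13) 4-7(w=5)}
step 3: add edge 2-3 (w=3); MST = {2-3(w=3) 2-7(w=13) 4-7(w=5)}
step 4: add edge 1-3 (w=2); MST = {1-3(w=2) 2-3(w=3) 2-7(w=13) 4-7(w=5)}
step 5: add edge 2-5 (w=3); MST = {1-3(w=2) 2-3(w=3) 2-5(w=3) 2-7(w=13) 4-7(w=5)}
step 6: add edge 5-6 (w=4); MST = {1-3(w=2) 2-3(w=3) 2-5(w=3) 2-7(w=13) 4-7(w=5) 5-6(w=4)}
step 7: add edge 0-5 (w=13); MST = {0-5(w=13) 1-3(w=2) 2-3(w=3) 2-5(w=3) 2-7(w=13) 4-7(w=5) 5-6(w=4)}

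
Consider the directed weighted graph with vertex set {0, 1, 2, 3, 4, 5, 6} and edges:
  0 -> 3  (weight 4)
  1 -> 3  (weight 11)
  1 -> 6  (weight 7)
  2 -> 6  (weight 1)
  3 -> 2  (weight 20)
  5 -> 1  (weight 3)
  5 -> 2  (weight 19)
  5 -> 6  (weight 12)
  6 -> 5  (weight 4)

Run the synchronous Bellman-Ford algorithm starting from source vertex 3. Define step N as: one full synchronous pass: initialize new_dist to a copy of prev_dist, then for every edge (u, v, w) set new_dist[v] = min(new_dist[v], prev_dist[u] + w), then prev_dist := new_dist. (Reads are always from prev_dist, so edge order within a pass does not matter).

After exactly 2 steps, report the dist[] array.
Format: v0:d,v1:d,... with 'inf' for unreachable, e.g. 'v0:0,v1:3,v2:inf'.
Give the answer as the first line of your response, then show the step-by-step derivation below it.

v0:inf,v1:inf,v2:20,v3:0,v4:inf,v5:inf,v6:21

step 1: dist = v0:inf,v1:inf,v2:20,v3:0,v4:inf,v5:inf,v6:inf
step 2: dist = v0:inf,v1:inf,v2:20,v3:0,v4:inf,v5:inf,v6:21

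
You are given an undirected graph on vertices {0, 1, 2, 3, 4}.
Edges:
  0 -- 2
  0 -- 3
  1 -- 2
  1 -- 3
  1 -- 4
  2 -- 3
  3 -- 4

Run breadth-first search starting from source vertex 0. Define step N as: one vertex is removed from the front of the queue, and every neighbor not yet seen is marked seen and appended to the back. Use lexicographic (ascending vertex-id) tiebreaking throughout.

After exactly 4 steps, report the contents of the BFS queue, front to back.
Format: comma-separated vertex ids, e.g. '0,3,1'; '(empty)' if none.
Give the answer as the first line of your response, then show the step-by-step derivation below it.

4

step 1: dequeue 0; queue=[2,3]; order=0
step 2: dequeue 2; queue=[3,1]; order=0,2
step 3: dequeue 3; queue=[1,4]; order=0,2,3
step 4: dequeue 1; queue=[4]; order=0,2,3,1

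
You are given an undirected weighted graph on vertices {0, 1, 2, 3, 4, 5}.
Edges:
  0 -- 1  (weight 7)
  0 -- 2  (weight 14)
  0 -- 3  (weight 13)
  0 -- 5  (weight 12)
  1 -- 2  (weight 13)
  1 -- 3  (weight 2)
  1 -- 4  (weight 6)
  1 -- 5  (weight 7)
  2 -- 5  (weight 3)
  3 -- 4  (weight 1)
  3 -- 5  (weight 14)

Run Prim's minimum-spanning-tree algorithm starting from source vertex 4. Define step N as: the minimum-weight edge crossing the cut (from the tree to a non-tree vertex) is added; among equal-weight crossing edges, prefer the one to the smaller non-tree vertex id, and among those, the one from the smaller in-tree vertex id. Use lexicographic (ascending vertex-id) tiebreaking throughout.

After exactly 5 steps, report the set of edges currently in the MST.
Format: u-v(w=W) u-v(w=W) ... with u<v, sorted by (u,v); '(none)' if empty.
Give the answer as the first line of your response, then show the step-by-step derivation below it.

0-1(w=7) 1-3(w=2) 1-5(w=7) 2-5(w=3) 3-4(w=1)

step 1: add edge 3-4 (w=1); MST = {3-4(w=1)}
step 2: add edge 1-3 (w=2); MST = {1-3(w=2) 3-4(w=1)}
step 3: add edge 0-1 (w=7); MST = {0-1(w=7) 1-3(w=2) 3-4(w=1)}
step 4: add edge 1-5 (w=7); MST = {0-1(w=7) 1-3(w=2) 1-5(w=7) 3-4(w=1)}
step 5: add edge 2-5 (w=3); MST = {0-1(w=7) 1-3(w=2) 1-5(w=7) 2-5(w=3) 3-4(w=1)}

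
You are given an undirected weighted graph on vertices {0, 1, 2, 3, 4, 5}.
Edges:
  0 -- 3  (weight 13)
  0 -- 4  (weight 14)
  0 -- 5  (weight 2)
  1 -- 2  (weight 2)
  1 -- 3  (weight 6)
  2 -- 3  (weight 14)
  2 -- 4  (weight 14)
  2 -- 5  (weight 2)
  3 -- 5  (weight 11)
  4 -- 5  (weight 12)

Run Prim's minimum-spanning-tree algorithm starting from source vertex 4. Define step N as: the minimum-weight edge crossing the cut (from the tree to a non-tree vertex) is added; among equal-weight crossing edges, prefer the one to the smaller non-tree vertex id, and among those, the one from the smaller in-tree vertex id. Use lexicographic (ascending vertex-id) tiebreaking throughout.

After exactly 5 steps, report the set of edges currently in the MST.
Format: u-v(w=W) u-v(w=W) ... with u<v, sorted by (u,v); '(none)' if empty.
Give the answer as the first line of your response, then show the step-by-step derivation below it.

0-5(w=2) 1-2(w=2) 1-3(w=6) 2-5(w=2) 4-5(w=12)

step 1: add edge 4-5 (w=12); MST = {4-5(w=12)}
step 2: add edge 0-5 (w=2); MST = {0-5(w=2) 4-5(w=12)}
step 3: add edge 2-5 (w=2); MST = {0-5(w=2) 2-5(w=2) 4-5(w=12)}
step 4: add edge 1-2 (w=2); MST = {0-5(w=2) 1-2(w=2) 2-5(w=2) 4-5(w=12)}
step 5: add edge 1-3 (w=6); MST = {0-5(w=2) 1-2(w=2) 1-3(w=6) 2-5(w=2) 4-5(w=12)}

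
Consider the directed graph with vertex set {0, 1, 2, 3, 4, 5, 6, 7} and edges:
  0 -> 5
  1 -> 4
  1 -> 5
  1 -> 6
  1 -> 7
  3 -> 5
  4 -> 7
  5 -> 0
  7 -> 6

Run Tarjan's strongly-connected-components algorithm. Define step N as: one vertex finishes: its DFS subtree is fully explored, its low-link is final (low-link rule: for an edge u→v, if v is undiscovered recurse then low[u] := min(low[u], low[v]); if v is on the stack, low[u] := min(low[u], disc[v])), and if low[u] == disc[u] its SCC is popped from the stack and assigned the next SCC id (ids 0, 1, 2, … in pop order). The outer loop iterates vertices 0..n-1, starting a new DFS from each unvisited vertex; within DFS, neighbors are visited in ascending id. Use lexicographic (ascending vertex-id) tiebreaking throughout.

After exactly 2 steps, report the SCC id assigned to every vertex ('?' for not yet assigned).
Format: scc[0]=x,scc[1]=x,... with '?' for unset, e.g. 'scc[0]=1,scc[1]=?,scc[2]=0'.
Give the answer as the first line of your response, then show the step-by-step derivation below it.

scc[0]=0,scc[1]=?,scc[2]=?,scc[3]=?,scc[4]=?,scc[5]=0,scc[6]=?,scc[7]=?

step 1: low=(low[0]=0,low[1]=?,low[2]=?,low[3]=?,low[4]=?,low[5]=0,low[6]=?,low[7]=?); scc=(scc[0]=?,scc[1]=?,scc[2]=?,scc[3]=?,scc[4]=?,scc[5]=?,scc[6]=?,scc[7]=?)
step 2: low=(low[0]=0,low[1]=?,low[2]=?,low[3]=?,low[4]=?,low[5]=0,low[6]=?,low[7]=?); scc=(scc[0]=0,scc[1]=?,scc[2]=?,scc[3]=?,scc[4]=?,scc[5]=0,scc[6]=?,scc[7]=?)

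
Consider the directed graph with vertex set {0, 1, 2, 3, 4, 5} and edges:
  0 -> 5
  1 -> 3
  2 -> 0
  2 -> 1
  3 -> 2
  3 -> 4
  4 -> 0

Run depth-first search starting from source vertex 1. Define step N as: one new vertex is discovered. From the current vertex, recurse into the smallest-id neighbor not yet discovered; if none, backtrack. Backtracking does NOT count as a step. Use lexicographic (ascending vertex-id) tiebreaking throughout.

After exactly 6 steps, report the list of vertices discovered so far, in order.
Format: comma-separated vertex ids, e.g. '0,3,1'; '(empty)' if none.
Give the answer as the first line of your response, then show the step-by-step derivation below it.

1,3,2,0,5,4

step 1: discover 1; path=1; order=1
step 2: discover 3; path=1>3; order=1,3
step 3: discover 2; path=1>3>2; order=1,3,2
step 4: discover 0; path=1>3>2>0; order=1,3,2,0
step 5: discover 5; path=1>3>2>0>5; order=1,3,2,0,5
step 6: discover 4; path=1>3>4; order=1,3,2,0,5,4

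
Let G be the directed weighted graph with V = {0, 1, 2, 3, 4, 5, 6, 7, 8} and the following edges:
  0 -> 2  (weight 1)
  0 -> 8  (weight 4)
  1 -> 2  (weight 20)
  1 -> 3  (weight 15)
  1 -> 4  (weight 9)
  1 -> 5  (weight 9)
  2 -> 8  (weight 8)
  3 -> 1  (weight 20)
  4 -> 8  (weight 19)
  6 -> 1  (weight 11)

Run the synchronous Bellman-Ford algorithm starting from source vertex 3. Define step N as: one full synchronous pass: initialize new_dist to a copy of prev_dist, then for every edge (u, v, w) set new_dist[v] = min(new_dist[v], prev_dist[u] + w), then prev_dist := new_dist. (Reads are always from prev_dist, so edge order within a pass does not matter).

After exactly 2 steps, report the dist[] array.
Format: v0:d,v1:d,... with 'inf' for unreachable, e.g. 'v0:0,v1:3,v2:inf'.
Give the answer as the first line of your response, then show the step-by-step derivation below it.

v0:inf,v1:20,v2:40,v3:0,v4:29,v5:29,v6:inf,v7:inf,v8:inf

step 1: dist = v0:inf,v1:20,v2:inf,v3:0,v4:inf,v5:inf,v6:inf,v7:inf,v8:inf
step 2: dist = v0:inf,v1:20,v2:40,v3:0,v4:29,v5:29,v6:inf,v7:inf,v8:inf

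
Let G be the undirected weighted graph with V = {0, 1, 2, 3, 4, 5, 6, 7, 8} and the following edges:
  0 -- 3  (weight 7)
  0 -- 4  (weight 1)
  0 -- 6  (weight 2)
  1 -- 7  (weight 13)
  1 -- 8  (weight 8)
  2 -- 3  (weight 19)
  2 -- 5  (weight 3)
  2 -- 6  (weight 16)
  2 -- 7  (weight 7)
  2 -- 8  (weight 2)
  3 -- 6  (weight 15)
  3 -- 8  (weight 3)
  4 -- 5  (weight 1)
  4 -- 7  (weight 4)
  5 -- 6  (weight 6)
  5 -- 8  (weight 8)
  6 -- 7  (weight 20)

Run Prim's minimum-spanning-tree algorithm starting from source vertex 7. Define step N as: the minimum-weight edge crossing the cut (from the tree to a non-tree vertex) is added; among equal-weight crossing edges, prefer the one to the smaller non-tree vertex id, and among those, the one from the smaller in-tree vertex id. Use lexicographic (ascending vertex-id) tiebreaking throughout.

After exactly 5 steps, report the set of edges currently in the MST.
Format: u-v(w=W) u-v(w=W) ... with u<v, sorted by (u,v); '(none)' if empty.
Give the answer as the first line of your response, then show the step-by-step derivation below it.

0-4(w=1) 0-6(w=2) 2-5(w=3) 4-5(w=1) 4-7(w=4)

step 1: add edge 4-7 (w=4); MST = {4-7(w=4)}
step 2: add edge 0-4 (w=1); MST = {0-4(w=1) 4-7(w=4)}
step 3: add edge 4-5 (w=1); MST = {0-4(w=1) 4-5(w=1) 4-7(w=4)}
step 4: add edge 0-6 (w=2); MST = {0-4(w=1) 0-6(w=2) 4-5(w=1) 4-7(w=4)}
step 5: add edge 2-5 (w=3); MST = {0-4(w=1) 0-6(w=2) 2-5(w=3) 4-5(w=1) 4-7(w=4)}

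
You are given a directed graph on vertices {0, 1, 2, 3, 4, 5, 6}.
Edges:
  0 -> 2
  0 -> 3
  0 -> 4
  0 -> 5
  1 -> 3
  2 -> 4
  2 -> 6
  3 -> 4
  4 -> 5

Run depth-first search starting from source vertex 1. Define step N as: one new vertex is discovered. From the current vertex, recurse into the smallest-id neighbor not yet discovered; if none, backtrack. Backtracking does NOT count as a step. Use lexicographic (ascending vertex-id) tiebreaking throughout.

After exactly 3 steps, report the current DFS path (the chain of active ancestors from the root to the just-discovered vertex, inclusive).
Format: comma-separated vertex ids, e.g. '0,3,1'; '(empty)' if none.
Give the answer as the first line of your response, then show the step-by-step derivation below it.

1,3,4

step 1: discover 1; path=1; order=1
step 2: discover 3; path=1>3; order=1,3
step 3: discover 4; path=1>3>4; order=1,3,4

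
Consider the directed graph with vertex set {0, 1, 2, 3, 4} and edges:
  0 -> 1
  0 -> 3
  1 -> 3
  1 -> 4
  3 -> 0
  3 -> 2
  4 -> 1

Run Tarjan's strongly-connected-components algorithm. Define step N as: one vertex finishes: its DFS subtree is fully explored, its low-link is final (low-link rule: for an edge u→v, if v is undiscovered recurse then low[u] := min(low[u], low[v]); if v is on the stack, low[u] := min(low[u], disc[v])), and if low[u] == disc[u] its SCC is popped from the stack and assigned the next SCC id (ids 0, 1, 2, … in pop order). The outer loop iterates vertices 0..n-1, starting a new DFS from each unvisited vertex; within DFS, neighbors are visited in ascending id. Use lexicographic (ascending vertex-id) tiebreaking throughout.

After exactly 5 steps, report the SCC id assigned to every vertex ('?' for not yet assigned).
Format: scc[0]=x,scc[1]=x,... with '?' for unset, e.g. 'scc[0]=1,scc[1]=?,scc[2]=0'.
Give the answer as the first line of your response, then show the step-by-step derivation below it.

scc[0]=1,scc[1]=1,scc[2]=0,scc[3]=1,scc[4]=1

step 1: low=(low[0]=0,low[1]=1,low[2]=3,low[3]=0,low[4]=?); scc=(scc[0]=?,scc[1]=?,scc[2]=0,scc[3]=?,scc[4]=?)
step 2: low=(low[0]=0,low[1]=1,low[2]=3,low[3]=0,low[4]=?); scc=(scc[0]=?,scc[1]=?,scc[2]=0,scc[3]=?,scc[4]=?)
step 3: low=(low[0]=0,low[1]=0,low[2]=3,low[3]=0,low[4]=1); scc=(scc[0]=?,scc[1]=?,scc[2]=0,scc[3]=?,scc[4]=?)
step 4: low=(low[0]=0,low[1]=0,low[2]=3,low[3]=0,low[4]=1); scc=(scc[0]=?,scc[1]=?,scc[2]=0,scc[3]=?,scc[4]=?)
step 5: low=(low[0]=0,low[1]=0,low[2]=3,low[3]=0,low[4]=1); scc=(scc[0]=1,scc[1]=1,scc[2]=0,scc[3]=1,scc[4]=1)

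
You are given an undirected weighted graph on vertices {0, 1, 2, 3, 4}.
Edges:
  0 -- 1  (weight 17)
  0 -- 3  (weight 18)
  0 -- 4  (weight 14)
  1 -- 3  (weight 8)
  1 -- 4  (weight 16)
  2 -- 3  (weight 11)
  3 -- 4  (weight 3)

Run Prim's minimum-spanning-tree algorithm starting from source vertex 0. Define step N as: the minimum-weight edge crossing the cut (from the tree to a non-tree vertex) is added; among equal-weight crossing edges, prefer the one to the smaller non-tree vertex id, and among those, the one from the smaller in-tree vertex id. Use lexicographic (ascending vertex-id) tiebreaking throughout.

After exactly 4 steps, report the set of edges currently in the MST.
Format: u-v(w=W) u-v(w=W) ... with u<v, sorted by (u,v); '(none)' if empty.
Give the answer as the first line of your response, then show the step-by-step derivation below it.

0-4(w=14) 1-3(w=8) 2-3(w=11) 3-4(w=3)

step 1: add edge 0-4 (w=14); MST = {0-4(w=14)}
step 2: add edge 3-4 (w=3); MST = {0-4(w=14) 3-4(w=3)}
step 3: add edge 1-3 (w=8); MST = {0-4(w=14) 1-3(w=8) 3-4(w=3)}
step 4: add edge 2-3 (w=11); MST = {0-4(w=14) 1-3(w=8) 2-3(w=11) 3-4(w=3)}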